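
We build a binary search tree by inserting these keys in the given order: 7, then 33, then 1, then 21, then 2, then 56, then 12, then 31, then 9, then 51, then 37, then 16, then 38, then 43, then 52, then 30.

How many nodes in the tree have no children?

6

Insert 7: tree is empty, so 7 becomes the root.
Insert 33: 33 > 7 → go right. Place as right child of 7.
Insert 1: 1 < 7 → go left. Place as left child of 7.
Insert 21: 21 > 7 → go right; 21 < 33 → go left. Place as left child of 33.
Insert 2: 2 < 7 → go left; 2 > 1 → go right. Place as right child of 1.
Insert 56: 56 > 7 → go right; 56 > 33 → go right. Place as right child of 33.
Insert 12: 12 > 7 → go right; 12 < 33 → go left; 12 < 21 → go left. Place as left child of 21.
Insert 31: 31 > 7 → go right; 31 < 33 → go left; 31 > 21 → go right. Place as right child of 21.
Insert 9: 9 > 7 → go right; 9 < 33 → go left; 9 < 21 → go left; 9 < 12 → go left. Place as left child of 12.
Insert 51: 51 > 7 → go right; 51 > 33 → go right; 51 < 56 → go left. Place as left child of 56.
Insert 37: 37 > 7 → go right; 37 > 33 → go right; 37 < 56 → go left; 37 < 51 → go left. Place as left child of 51.
Insert 16: 16 > 7 → go right; 16 < 33 → go left; 16 < 21 → go left; 16 > 12 → go right. Place as right child of 12.
Insert 38: 38 > 7 → go right; 38 > 33 → go right; 38 < 56 → go left; 38 < 51 → go left; 38 > 37 → go right. Place as right child of 37.
Insert 43: 43 > 7 → go right; 43 > 33 → go right; 43 < 56 → go left; 43 < 51 → go left; 43 > 37 → go right; 43 > 38 → go right. Place as right child of 38.
Insert 52: 52 > 7 → go right; 52 > 33 → go right; 52 < 56 → go left; 52 > 51 → go right. Place as right child of 51.
Insert 30: 30 > 7 → go right; 30 < 33 → go left; 30 > 21 → go right; 30 < 31 → go left. Place as left child of 31.

Leaves: 2, 9, 16, 30, 43, 52 — 6 in total.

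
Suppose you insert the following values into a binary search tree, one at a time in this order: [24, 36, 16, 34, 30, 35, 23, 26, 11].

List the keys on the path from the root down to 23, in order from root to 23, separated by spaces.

24: root
36: right child of 24 (depth 1)
16: left child of 24 (depth 1)
34: left child of 36 (depth 2)
30: left child of 34 (depth 3)
35: right child of 34 (depth 3)
23: right child of 16 (depth 2)
26: left child of 30 (depth 4)
11: left child of 16 (depth 2)

24 16 23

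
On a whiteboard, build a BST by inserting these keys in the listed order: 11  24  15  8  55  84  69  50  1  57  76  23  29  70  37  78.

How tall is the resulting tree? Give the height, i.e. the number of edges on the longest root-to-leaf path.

Insert 11: tree is empty, so 11 becomes the root.
Insert 24: 24 > 11 → go right. Place as right child of 11.
Insert 15: 15 > 11 → go right; 15 < 24 → go left. Place as left child of 24.
Insert 8: 8 < 11 → go left. Place as left child of 11.
Insert 55: 55 > 11 → go right; 55 > 24 → go right. Place as right child of 24.
Insert 84: 84 > 11 → go right; 84 > 24 → go right; 84 > 55 → go right. Place as right child of 55.
Insert 69: 69 > 11 → go right; 69 > 24 → go right; 69 > 55 → go right; 69 < 84 → go left. Place as left child of 84.
Insert 50: 50 > 11 → go right; 50 > 24 → go right; 50 < 55 → go left. Place as left child of 55.
Insert 1: 1 < 11 → go left; 1 < 8 → go left. Place as left child of 8.
Insert 57: 57 > 11 → go right; 57 > 24 → go right; 57 > 55 → go right; 57 < 84 → go left; 57 < 69 → go left. Place as left child of 69.
Insert 76: 76 > 11 → go right; 76 > 24 → go right; 76 > 55 → go right; 76 < 84 → go left; 76 > 69 → go right. Place as right child of 69.
Insert 23: 23 > 11 → go right; 23 < 24 → go left; 23 > 15 → go right. Place as right child of 15.
Insert 29: 29 > 11 → go right; 29 > 24 → go right; 29 < 55 → go left; 29 < 50 → go left. Place as left child of 50.
Insert 70: 70 > 11 → go right; 70 > 24 → go right; 70 > 55 → go right; 70 < 84 → go left; 70 > 69 → go right; 70 < 76 → go left. Place as left child of 76.
Insert 37: 37 > 11 → go right; 37 > 24 → go right; 37 < 55 → go left; 37 < 50 → go left; 37 > 29 → go right. Place as right child of 29.
Insert 78: 78 > 11 → go right; 78 > 24 → go right; 78 > 55 → go right; 78 < 84 → go left; 78 > 69 → go right; 78 > 76 → go right. Place as right child of 76.

The deepest node is 70 at depth 6.

6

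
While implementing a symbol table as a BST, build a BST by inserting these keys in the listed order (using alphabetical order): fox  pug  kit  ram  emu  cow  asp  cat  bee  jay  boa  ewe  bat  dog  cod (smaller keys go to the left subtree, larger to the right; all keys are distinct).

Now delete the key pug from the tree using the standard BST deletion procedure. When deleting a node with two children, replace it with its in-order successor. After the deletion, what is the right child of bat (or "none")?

none

fox: root
pug: right child of fox (depth 1)
kit: left child of pug (depth 2)
ram: right child of pug (depth 2)
emu: left child of fox (depth 1)
cow: left child of emu (depth 2)
asp: left child of cow (depth 3)
cat: right child of asp (depth 4)
bee: left child of cat (depth 5)
jay: left child of kit (depth 3)
boa: right child of bee (depth 6)
ewe: right child of emu (depth 2)
bat: left child of bee (depth 6)
dog: right child of cow (depth 3)
cod: right child of cat (depth 5)

Delete pug (two children — replace with in-order successor).
After deletion, bat's right child: none.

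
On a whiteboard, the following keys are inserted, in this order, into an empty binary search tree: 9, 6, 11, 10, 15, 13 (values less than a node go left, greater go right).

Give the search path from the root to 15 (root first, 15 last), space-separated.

Resulting structure (node: left, right):
  9: L=6, R=11
  6: L=–, R=–
  11: L=10, R=15
  10: L=–, R=–
  15: L=13, R=–
  13: L=–, R=–

9 11 15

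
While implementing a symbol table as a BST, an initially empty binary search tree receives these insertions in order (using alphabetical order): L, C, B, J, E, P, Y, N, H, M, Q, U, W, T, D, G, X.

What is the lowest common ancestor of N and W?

P

L: root
C: left child of L (depth 1)
B: left child of C (depth 2)
J: right child of C (depth 2)
E: left child of J (depth 3)
P: right child of L (depth 1)
Y: right child of P (depth 2)
N: left child of P (depth 2)
H: right child of E (depth 4)
M: left child of N (depth 3)
Q: left child of Y (depth 3)
U: right child of Q (depth 4)
W: right child of U (depth 5)
T: left child of U (depth 5)
D: left child of E (depth 4)
G: left child of H (depth 5)
X: right child of W (depth 6)

Path to N: L → P → N
Path to W: L → P → Y → Q → U → W
The paths share a prefix ending at P, then split left and right.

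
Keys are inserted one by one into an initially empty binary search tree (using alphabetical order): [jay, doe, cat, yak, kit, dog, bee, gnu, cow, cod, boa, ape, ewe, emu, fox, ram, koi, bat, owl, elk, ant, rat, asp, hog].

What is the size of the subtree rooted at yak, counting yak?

jay: root
doe: left child of jay (depth 1)
cat: left child of doe (depth 2)
yak: right child of jay (depth 1)
kit: left child of yak (depth 2)
dog: right child of doe (depth 2)
bee: left child of cat (depth 3)
gnu: right child of dog (depth 3)
cow: right child of cat (depth 3)
cod: left child of cow (depth 4)
boa: right child of bee (depth 4)
ape: left child of bee (depth 4)
ewe: left child of gnu (depth 4)
emu: left child of ewe (depth 5)
fox: right child of ewe (depth 5)
ram: right child of kit (depth 3)
koi: left child of ram (depth 4)
bat: right child of ape (depth 5)
owl: right child of koi (depth 5)
elk: left child of emu (depth 6)
ant: left child of ape (depth 5)
rat: right child of ram (depth 4)
asp: left child of bat (depth 6)
hog: right child of gnu (depth 4)

Subtree rooted at yak contains: yak, kit, ram, koi, owl, rat — 6 nodes.

6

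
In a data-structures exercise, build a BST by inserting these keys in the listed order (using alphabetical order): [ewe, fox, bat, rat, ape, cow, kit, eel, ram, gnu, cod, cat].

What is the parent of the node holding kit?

rat

Insert ewe: tree is empty, so ewe becomes the root.
Insert fox: fox > ewe → go right. Place as right child of ewe.
Insert bat: bat < ewe → go left. Place as left child of ewe.
Insert rat: rat > ewe → go right; rat > fox → go right. Place as right child of fox.
Insert ape: ape < ewe → go left; ape < bat → go left. Place as left child of bat.
Insert cow: cow < ewe → go left; cow > bat → go right. Place as right child of bat.
Insert kit: kit > ewe → go right; kit > fox → go right; kit < rat → go left. Place as left child of rat.
Insert eel: eel < ewe → go left; eel > bat → go right; eel > cow → go right. Place as right child of cow.
Insert ram: ram > ewe → go right; ram > fox → go right; ram < rat → go left; ram > kit → go right. Place as right child of kit.
Insert gnu: gnu > ewe → go right; gnu > fox → go right; gnu < rat → go left; gnu < kit → go left. Place as left child of kit.
Insert cod: cod < ewe → go left; cod > bat → go right; cod < cow → go left. Place as left child of cow.
Insert cat: cat < ewe → go left; cat > bat → go right; cat < cow → go left; cat < cod → go left. Place as left child of cod.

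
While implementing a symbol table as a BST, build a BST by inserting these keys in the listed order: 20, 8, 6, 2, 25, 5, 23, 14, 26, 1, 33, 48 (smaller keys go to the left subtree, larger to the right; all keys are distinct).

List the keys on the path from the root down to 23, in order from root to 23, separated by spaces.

20 25 23

Resulting structure (node: left, right):
  20: L=8, R=25
  8: L=6, R=14
  6: L=2, R=–
  2: L=1, R=5
  25: L=23, R=26
  5: L=–, R=–
  23: L=–, R=–
  14: L=–, R=–
  26: L=–, R=33
  1: L=–, R=–
  33: L=–, R=48
  48: L=–, R=–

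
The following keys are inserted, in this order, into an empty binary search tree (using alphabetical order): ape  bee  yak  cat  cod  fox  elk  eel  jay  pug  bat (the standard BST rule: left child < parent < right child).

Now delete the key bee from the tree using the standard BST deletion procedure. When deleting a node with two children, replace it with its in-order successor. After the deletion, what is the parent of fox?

cod

ape: root
bee: right child of ape (depth 1)
yak: right child of bee (depth 2)
cat: left child of yak (depth 3)
cod: right child of cat (depth 4)
fox: right child of cod (depth 5)
elk: left child of fox (depth 6)
eel: left child of elk (depth 7)
jay: right child of fox (depth 6)
pug: right child of jay (depth 7)
bat: left child of bee (depth 2)

Delete bee (two children — replace with in-order successor).
After deletion, fox's parent is cod.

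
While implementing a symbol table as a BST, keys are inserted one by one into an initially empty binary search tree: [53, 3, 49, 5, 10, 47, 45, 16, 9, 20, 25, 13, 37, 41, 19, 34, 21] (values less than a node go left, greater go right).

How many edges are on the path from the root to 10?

53: root
3: left child of 53 (depth 1)
49: right child of 3 (depth 2)
5: left child of 49 (depth 3)
10: right child of 5 (depth 4)
47: right child of 10 (depth 5)
45: left child of 47 (depth 6)
16: left child of 45 (depth 7)
9: left child of 10 (depth 5)
20: right child of 16 (depth 8)
25: right child of 20 (depth 9)
13: left child of 16 (depth 8)
37: right child of 25 (depth 10)
41: right child of 37 (depth 11)
19: left child of 20 (depth 9)
34: left child of 37 (depth 11)
21: left child of 25 (depth 10)

Path to 10: 53 → 3 → 49 → 5 → 10, which is 4 edges.

4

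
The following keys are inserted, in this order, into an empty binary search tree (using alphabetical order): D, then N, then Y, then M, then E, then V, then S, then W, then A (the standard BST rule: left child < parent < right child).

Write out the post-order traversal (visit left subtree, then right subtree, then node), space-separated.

A E M S W V Y N D

D: root
N: right child of D (depth 1)
Y: right child of N (depth 2)
M: left child of N (depth 2)
E: left child of M (depth 3)
V: left child of Y (depth 3)
S: left child of V (depth 4)
W: right child of V (depth 4)
A: left child of D (depth 1)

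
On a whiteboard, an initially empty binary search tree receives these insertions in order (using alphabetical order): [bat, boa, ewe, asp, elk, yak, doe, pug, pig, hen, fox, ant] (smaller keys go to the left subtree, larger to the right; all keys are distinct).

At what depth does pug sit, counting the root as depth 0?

Insert bat: tree is empty, so bat becomes the root.
Insert boa: boa > bat → go right. Place as right child of bat.
Insert ewe: ewe > bat → go right; ewe > boa → go right. Place as right child of boa.
Insert asp: asp < bat → go left. Place as left child of bat.
Insert elk: elk > bat → go right; elk > boa → go right; elk < ewe → go left. Place as left child of ewe.
Insert yak: yak > bat → go right; yak > boa → go right; yak > ewe → go right. Place as right child of ewe.
Insert doe: doe > bat → go right; doe > boa → go right; doe < ewe → go left; doe < elk → go left. Place as left child of elk.
Insert pug: pug > bat → go right; pug > boa → go right; pug > ewe → go right; pug < yak → go left. Place as left child of yak.
Insert pig: pig > bat → go right; pig > boa → go right; pig > ewe → go right; pig < yak → go left; pig < pug → go left. Place as left child of pug.
Insert hen: hen > bat → go right; hen > boa → go right; hen > ewe → go right; hen < yak → go left; hen < pug → go left; hen < pig → go left. Place as left child of pig.
Insert fox: fox > bat → go right; fox > boa → go right; fox > ewe → go right; fox < yak → go left; fox < pug → go left; fox < pig → go left; fox < hen → go left. Place as left child of hen.
Insert ant: ant < bat → go left; ant < asp → go left. Place as left child of asp.

Path to pug: bat → boa → ewe → yak → pug, which is 4 edges.

4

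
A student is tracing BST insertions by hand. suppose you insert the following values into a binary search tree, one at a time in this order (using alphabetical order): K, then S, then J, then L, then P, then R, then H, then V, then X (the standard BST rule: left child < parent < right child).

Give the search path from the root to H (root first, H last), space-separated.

K J H

K: root
S: right child of K (depth 1)
J: left child of K (depth 1)
L: left child of S (depth 2)
P: right child of L (depth 3)
R: right child of P (depth 4)
H: left child of J (depth 2)
V: right child of S (depth 2)
X: right child of V (depth 3)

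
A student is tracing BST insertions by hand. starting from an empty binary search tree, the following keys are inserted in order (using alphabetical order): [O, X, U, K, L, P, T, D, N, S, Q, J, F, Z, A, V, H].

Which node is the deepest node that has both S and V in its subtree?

U

O: root
X: right child of O (depth 1)
U: left child of X (depth 2)
K: left child of O (depth 1)
L: right child of K (depth 2)
P: left child of U (depth 3)
T: right child of P (depth 4)
D: left child of K (depth 2)
N: right child of L (depth 3)
S: left child of T (depth 5)
Q: left child of S (depth 6)
J: right child of D (depth 3)
F: left child of J (depth 4)
Z: right child of X (depth 2)
A: left child of D (depth 3)
V: right child of U (depth 3)
H: right child of F (depth 5)

Path to S: O → X → U → P → T → S
Path to V: O → X → U → V
The paths share a prefix ending at U, then split left and right.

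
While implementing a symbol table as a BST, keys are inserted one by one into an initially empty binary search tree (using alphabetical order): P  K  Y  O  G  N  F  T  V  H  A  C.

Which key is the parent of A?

F

P: root
K: left child of P (depth 1)
Y: right child of P (depth 1)
O: right child of K (depth 2)
G: left child of K (depth 2)
N: left child of O (depth 3)
F: left child of G (depth 3)
T: left child of Y (depth 2)
V: right child of T (depth 3)
H: right child of G (depth 3)
A: left child of F (depth 4)
C: right child of A (depth 5)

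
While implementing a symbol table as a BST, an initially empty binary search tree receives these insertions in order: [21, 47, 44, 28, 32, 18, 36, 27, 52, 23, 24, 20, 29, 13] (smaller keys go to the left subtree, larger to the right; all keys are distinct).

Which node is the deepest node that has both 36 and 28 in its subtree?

21: root
47: right child of 21 (depth 1)
44: left child of 47 (depth 2)
28: left child of 44 (depth 3)
32: right child of 28 (depth 4)
18: left child of 21 (depth 1)
36: right child of 32 (depth 5)
27: left child of 28 (depth 4)
52: right child of 47 (depth 2)
23: left child of 27 (depth 5)
24: right child of 23 (depth 6)
20: right child of 18 (depth 2)
29: left child of 32 (depth 5)
13: left child of 18 (depth 2)

Path to 36: 21 → 47 → 44 → 28 → 32 → 36
Path to 28: 21 → 47 → 44 → 28
28 lies on both paths and is an ancestor of the other node.

28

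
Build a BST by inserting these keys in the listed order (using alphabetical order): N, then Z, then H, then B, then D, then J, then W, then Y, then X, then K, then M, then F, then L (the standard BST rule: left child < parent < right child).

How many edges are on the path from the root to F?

Insert N: tree is empty, so N becomes the root.
Insert Z: Z > N → go right. Place as right child of N.
Insert H: H < N → go left. Place as left child of N.
Insert B: B < N → go left; B < H → go left. Place as left child of H.
Insert D: D < N → go left; D < H → go left; D > B → go right. Place as right child of B.
Insert J: J < N → go left; J > H → go right. Place as right child of H.
Insert W: W > N → go right; W < Z → go left. Place as left child of Z.
Insert Y: Y > N → go right; Y < Z → go left; Y > W → go right. Place as right child of W.
Insert X: X > N → go right; X < Z → go left; X > W → go right; X < Y → go left. Place as left child of Y.
Insert K: K < N → go left; K > H → go right; K > J → go right. Place as right child of J.
Insert M: M < N → go left; M > H → go right; M > J → go right; M > K → go right. Place as right child of K.
Insert F: F < N → go left; F < H → go left; F > B → go right; F > D → go right. Place as right child of D.
Insert L: L < N → go left; L > H → go right; L > J → go right; L > K → go right; L < M → go left. Place as left child of M.

Path to F: N → H → B → D → F, which is 4 edges.

4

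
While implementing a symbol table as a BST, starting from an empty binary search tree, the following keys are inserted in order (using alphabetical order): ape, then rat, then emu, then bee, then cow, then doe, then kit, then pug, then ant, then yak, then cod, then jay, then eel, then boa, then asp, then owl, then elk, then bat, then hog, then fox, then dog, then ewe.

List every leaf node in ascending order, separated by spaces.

ape: root
rat: right child of ape (depth 1)
emu: left child of rat (depth 2)
bee: left child of emu (depth 3)
cow: right child of bee (depth 4)
doe: right child of cow (depth 5)
kit: right child of emu (depth 3)
pug: right child of kit (depth 4)
ant: left child of ape (depth 1)
yak: right child of rat (depth 2)
cod: left child of cow (depth 5)
jay: left child of kit (depth 4)
eel: right child of doe (depth 6)
boa: left child of cod (depth 6)
asp: left child of bee (depth 4)
owl: left child of pug (depth 5)
elk: right child of eel (depth 7)
bat: right child of asp (depth 5)
hog: left child of jay (depth 5)
fox: left child of hog (depth 6)
dog: left child of eel (depth 7)
ewe: left child of fox (depth 7)

ant bat boa dog elk ewe owl yak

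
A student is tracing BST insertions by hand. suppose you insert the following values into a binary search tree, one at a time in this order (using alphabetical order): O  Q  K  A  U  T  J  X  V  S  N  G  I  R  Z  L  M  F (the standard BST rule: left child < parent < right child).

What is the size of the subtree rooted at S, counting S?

Insert O: tree is empty, so O becomes the root.
Insert Q: Q > O → go right. Place as right child of O.
Insert K: K < O → go left. Place as left child of O.
Insert A: A < O → go left; A < K → go left. Place as left child of K.
Insert U: U > O → go right; U > Q → go right. Place as right child of Q.
Insert T: T > O → go right; T > Q → go right; T < U → go left. Place as left child of U.
Insert J: J < O → go left; J < K → go left; J > A → go right. Place as right child of A.
Insert X: X > O → go right; X > Q → go right; X > U → go right. Place as right child of U.
Insert V: V > O → go right; V > Q → go right; V > U → go right; V < X → go left. Place as left child of X.
Insert S: S > O → go right; S > Q → go right; S < U → go left; S < T → go left. Place as left child of T.
Insert N: N < O → go left; N > K → go right. Place as right child of K.
Insert G: G < O → go left; G < K → go left; G > A → go right; G < J → go left. Place as left child of J.
Insert I: I < O → go left; I < K → go left; I > A → go right; I < J → go left; I > G → go right. Place as right child of G.
Insert R: R > O → go right; R > Q → go right; R < U → go left; R < T → go left; R < S → go left. Place as left child of S.
Insert Z: Z > O → go right; Z > Q → go right; Z > U → go right; Z > X → go right. Place as right child of X.
Insert L: L < O → go left; L > K → go right; L < N → go left. Place as left child of N.
Insert M: M < O → go left; M > K → go right; M < N → go left; M > L → go right. Place as right child of L.
Insert F: F < O → go left; F < K → go left; F > A → go right; F < J → go left; F < G → go left. Place as left child of G.

Subtree rooted at S contains: S, R — 2 nodes.

2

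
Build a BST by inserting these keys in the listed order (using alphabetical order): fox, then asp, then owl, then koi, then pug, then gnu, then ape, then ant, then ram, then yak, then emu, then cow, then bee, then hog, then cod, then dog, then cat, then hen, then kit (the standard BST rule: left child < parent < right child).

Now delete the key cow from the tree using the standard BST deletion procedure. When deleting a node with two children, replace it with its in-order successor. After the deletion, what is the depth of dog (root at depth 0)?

3

Insert fox: tree is empty, so fox becomes the root.
Insert asp: asp < fox → go left. Place as left child of fox.
Insert owl: owl > fox → go right. Place as right child of fox.
Insert koi: koi > fox → go right; koi < owl → go left. Place as left child of owl.
Insert pug: pug > fox → go right; pug > owl → go right. Place as right child of owl.
Insert gnu: gnu > fox → go right; gnu < owl → go left; gnu < koi → go left. Place as left child of koi.
Insert ape: ape < fox → go left; ape < asp → go left. Place as left child of asp.
Insert ant: ant < fox → go left; ant < asp → go left; ant < ape → go left. Place as left child of ape.
Insert ram: ram > fox → go right; ram > owl → go right; ram > pug → go right. Place as right child of pug.
Insert yak: yak > fox → go right; yak > owl → go right; yak > pug → go right; yak > ram → go right. Place as right child of ram.
Insert emu: emu < fox → go left; emu > asp → go right. Place as right child of asp.
Insert cow: cow < fox → go left; cow > asp → go right; cow < emu → go left. Place as left child of emu.
Insert bee: bee < fox → go left; bee > asp → go right; bee < emu → go left; bee < cow → go left. Place as left child of cow.
Insert hog: hog > fox → go right; hog < owl → go left; hog < koi → go left; hog > gnu → go right. Place as right child of gnu.
Insert cod: cod < fox → go left; cod > asp → go right; cod < emu → go left; cod < cow → go left; cod > bee → go right. Place as right child of bee.
Insert dog: dog < fox → go left; dog > asp → go right; dog < emu → go left; dog > cow → go right. Place as right child of cow.
Insert cat: cat < fox → go left; cat > asp → go right; cat < emu → go left; cat < cow → go left; cat > bee → go right; cat < cod → go left. Place as left child of cod.
Insert hen: hen > fox → go right; hen < owl → go left; hen < koi → go left; hen > gnu → go right; hen < hog → go left. Place as left child of hog.
Insert kit: kit > fox → go right; kit < owl → go left; kit < koi → go left; kit > gnu → go right; kit > hog → go right. Place as right child of hog.

Delete cow (two children — replace with in-order successor).
After deletion, path to dog: fox → asp → emu → dog.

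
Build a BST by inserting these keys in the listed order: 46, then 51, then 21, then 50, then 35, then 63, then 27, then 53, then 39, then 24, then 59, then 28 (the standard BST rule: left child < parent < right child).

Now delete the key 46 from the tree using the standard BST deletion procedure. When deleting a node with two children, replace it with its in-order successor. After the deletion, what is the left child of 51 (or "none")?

none

46: root
51: right child of 46 (depth 1)
21: left child of 46 (depth 1)
50: left child of 51 (depth 2)
35: right child of 21 (depth 2)
63: right child of 51 (depth 2)
27: left child of 35 (depth 3)
53: left child of 63 (depth 3)
39: right child of 35 (depth 3)
24: left child of 27 (depth 4)
59: right child of 53 (depth 4)
28: right child of 27 (depth 4)

Delete 46 (two children — replace with in-order successor).
After deletion, 51's left child: none.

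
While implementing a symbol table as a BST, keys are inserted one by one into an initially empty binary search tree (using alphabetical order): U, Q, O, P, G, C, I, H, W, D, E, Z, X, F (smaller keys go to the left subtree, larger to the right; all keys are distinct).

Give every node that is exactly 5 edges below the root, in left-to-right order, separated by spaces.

D H

Insert U: tree is empty, so U becomes the root.
Insert Q: Q < U → go left. Place as left child of U.
Insert O: O < U → go left; O < Q → go left. Place as left child of Q.
Insert P: P < U → go left; P < Q → go left; P > O → go right. Place as right child of O.
Insert G: G < U → go left; G < Q → go left; G < O → go left. Place as left child of O.
Insert C: C < U → go left; C < Q → go left; C < O → go left; C < G → go left. Place as left child of G.
Insert I: I < U → go left; I < Q → go left; I < O → go left; I > G → go right. Place as right child of G.
Insert H: H < U → go left; H < Q → go left; H < O → go left; H > G → go right; H < I → go left. Place as left child of I.
Insert W: W > U → go right. Place as right child of U.
Insert D: D < U → go left; D < Q → go left; D < O → go left; D < G → go left; D > C → go right. Place as right child of C.
Insert E: E < U → go left; E < Q → go left; E < O → go left; E < G → go left; E > C → go right; E > D → go right. Place as right child of D.
Insert Z: Z > U → go right; Z > W → go right. Place as right child of W.
Insert X: X > U → go right; X > W → go right; X < Z → go left. Place as left child of Z.
Insert F: F < U → go left; F < Q → go left; F < O → go left; F < G → go left; F > C → go right; F > D → go right; F > E → go right. Place as right child of E.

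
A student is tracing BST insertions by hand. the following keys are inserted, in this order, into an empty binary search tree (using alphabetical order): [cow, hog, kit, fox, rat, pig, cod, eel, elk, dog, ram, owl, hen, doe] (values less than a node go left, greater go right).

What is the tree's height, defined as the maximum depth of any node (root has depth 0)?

Resulting structure (node: left, right):
  cow: L=cod, R=hog
  hog: L=fox, R=kit
  kit: L=–, R=rat
  fox: L=eel, R=hen
  rat: L=pig, R=–
  pig: L=owl, R=ram
  cod: L=–, R=–
  eel: L=dog, R=elk
  elk: L=–, R=–
  dog: L=doe, R=–
  ram: L=–, R=–
  owl: L=–, R=–
  hen: L=–, R=–
  doe: L=–, R=–

The deepest node is ram at depth 5.

5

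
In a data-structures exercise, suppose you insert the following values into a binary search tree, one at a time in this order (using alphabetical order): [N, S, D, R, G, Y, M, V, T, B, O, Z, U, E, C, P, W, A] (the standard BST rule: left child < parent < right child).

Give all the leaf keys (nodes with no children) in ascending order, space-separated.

A C E M P U W Z

Insert N: tree is empty, so N becomes the root.
Insert S: S > N → go right. Place as right child of N.
Insert D: D < N → go left. Place as left child of N.
Insert R: R > N → go right; R < S → go left. Place as left child of S.
Insert G: G < N → go left; G > D → go right. Place as right child of D.
Insert Y: Y > N → go right; Y > S → go right. Place as right child of S.
Insert M: M < N → go left; M > D → go right; M > G → go right. Place as right child of G.
Insert V: V > N → go right; V > S → go right; V < Y → go left. Place as left child of Y.
Insert T: T > N → go right; T > S → go right; T < Y → go left; T < V → go left. Place as left child of V.
Insert B: B < N → go left; B < D → go left. Place as left child of D.
Insert O: O > N → go right; O < S → go left; O < R → go left. Place as left child of R.
Insert Z: Z > N → go right; Z > S → go right; Z > Y → go right. Place as right child of Y.
Insert U: U > N → go right; U > S → go right; U < Y → go left; U < V → go left; U > T → go right. Place as right child of T.
Insert E: E < N → go left; E > D → go right; E < G → go left. Place as left child of G.
Insert C: C < N → go left; C < D → go left; C > B → go right. Place as right child of B.
Insert P: P > N → go right; P < S → go left; P < R → go left; P > O → go right. Place as right child of O.
Insert W: W > N → go right; W > S → go right; W < Y → go left; W > V → go right. Place as right child of V.
Insert A: A < N → go left; A < D → go left; A < B → go left. Place as left child of B.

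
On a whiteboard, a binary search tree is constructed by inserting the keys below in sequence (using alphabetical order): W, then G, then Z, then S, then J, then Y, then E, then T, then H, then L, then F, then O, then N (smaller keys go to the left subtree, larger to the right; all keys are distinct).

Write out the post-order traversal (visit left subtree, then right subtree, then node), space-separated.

F E H N O L J T S G Y Z W

W: root
G: left child of W (depth 1)
Z: right child of W (depth 1)
S: right child of G (depth 2)
J: left child of S (depth 3)
Y: left child of Z (depth 2)
E: left child of G (depth 2)
T: right child of S (depth 3)
H: left child of J (depth 4)
L: right child of J (depth 4)
F: right child of E (depth 3)
O: right child of L (depth 5)
N: left child of O (depth 6)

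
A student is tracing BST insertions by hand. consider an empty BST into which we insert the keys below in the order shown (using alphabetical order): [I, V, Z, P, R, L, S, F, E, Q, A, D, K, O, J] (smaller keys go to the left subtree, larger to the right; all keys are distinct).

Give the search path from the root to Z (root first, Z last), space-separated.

Insert I: tree is empty, so I becomes the root.
Insert V: V > I → go right. Place as right child of I.
Insert Z: Z > I → go right; Z > V → go right. Place as right child of V.
Insert P: P > I → go right; P < V → go left. Place as left child of V.
Insert R: R > I → go right; R < V → go left; R > P → go right. Place as right child of P.
Insert L: L > I → go right; L < V → go left; L < P → go left. Place as left child of P.
Insert S: S > I → go right; S < V → go left; S > P → go right; S > R → go right. Place as right child of R.
Insert F: F < I → go left. Place as left child of I.
Insert E: E < I → go left; E < F → go left. Place as left child of F.
Insert Q: Q > I → go right; Q < V → go left; Q > P → go right; Q < R → go left. Place as left child of R.
Insert A: A < I → go left; A < F → go left; A < E → go left. Place as left child of E.
Insert D: D < I → go left; D < F → go left; D < E → go left; D > A → go right. Place as right child of A.
Insert K: K > I → go right; K < V → go left; K < P → go left; K < L → go left. Place as left child of L.
Insert O: O > I → go right; O < V → go left; O < P → go left; O > L → go right. Place as right child of L.
Insert J: J > I → go right; J < V → go left; J < P → go left; J < L → go left; J < K → go left. Place as left child of K.

I V Z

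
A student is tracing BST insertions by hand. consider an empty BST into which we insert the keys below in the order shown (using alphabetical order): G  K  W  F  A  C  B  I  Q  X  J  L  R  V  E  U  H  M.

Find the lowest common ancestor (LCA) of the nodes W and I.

G: root
K: right child of G (depth 1)
W: right child of K (depth 2)
F: left child of G (depth 1)
A: left child of F (depth 2)
C: right child of A (depth 3)
B: left child of C (depth 4)
I: left child of K (depth 2)
Q: left child of W (depth 3)
X: right child of W (depth 3)
J: right child of I (depth 3)
L: left child of Q (depth 4)
R: right child of Q (depth 4)
V: right child of R (depth 5)
E: right child of C (depth 4)
U: left child of V (depth 6)
H: left child of I (depth 3)
M: right child of L (depth 5)

Path to W: G → K → W
Path to I: G → K → I
The paths share a prefix ending at K, then split left and right.

K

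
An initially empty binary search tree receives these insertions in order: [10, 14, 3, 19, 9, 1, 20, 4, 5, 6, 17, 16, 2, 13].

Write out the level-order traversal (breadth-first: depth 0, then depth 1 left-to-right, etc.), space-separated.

10 3 14 1 9 13 19 2 4 17 20 5 16 6

Insert 10: tree is empty, so 10 becomes the root.
Insert 14: 14 > 10 → go right. Place as right child of 10.
Insert 3: 3 < 10 → go left. Place as left child of 10.
Insert 19: 19 > 10 → go right; 19 > 14 → go right. Place as right child of 14.
Insert 9: 9 < 10 → go left; 9 > 3 → go right. Place as right child of 3.
Insert 1: 1 < 10 → go left; 1 < 3 → go left. Place as left child of 3.
Insert 20: 20 > 10 → go right; 20 > 14 → go right; 20 > 19 → go right. Place as right child of 19.
Insert 4: 4 < 10 → go left; 4 > 3 → go right; 4 < 9 → go left. Place as left child of 9.
Insert 5: 5 < 10 → go left; 5 > 3 → go right; 5 < 9 → go left; 5 > 4 → go right. Place as right child of 4.
Insert 6: 6 < 10 → go left; 6 > 3 → go right; 6 < 9 → go left; 6 > 4 → go right; 6 > 5 → go right. Place as right child of 5.
Insert 17: 17 > 10 → go right; 17 > 14 → go right; 17 < 19 → go left. Place as left child of 19.
Insert 16: 16 > 10 → go right; 16 > 14 → go right; 16 < 19 → go left; 16 < 17 → go left. Place as left child of 17.
Insert 2: 2 < 10 → go left; 2 < 3 → go left; 2 > 1 → go right. Place as right child of 1.
Insert 13: 13 > 10 → go right; 13 < 14 → go left. Place as left child of 14.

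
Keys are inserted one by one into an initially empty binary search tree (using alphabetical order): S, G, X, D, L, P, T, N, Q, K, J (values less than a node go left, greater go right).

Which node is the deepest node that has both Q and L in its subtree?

S: root
G: left child of S (depth 1)
X: right child of S (depth 1)
D: left child of G (depth 2)
L: right child of G (depth 2)
P: right child of L (depth 3)
T: left child of X (depth 2)
N: left child of P (depth 4)
Q: right child of P (depth 4)
K: left child of L (depth 3)
J: left child of K (depth 4)

Path to Q: S → G → L → P → Q
Path to L: S → G → L
L lies on both paths and is an ancestor of the other node.

L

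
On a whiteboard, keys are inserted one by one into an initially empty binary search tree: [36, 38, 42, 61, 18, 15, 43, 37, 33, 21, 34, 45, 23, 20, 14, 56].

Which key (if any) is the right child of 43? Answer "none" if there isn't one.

36: root
38: right child of 36 (depth 1)
42: right child of 38 (depth 2)
61: right child of 42 (depth 3)
18: left child of 36 (depth 1)
15: left child of 18 (depth 2)
43: left child of 61 (depth 4)
37: left child of 38 (depth 2)
33: right child of 18 (depth 2)
21: left child of 33 (depth 3)
34: right child of 33 (depth 3)
45: right child of 43 (depth 5)
23: right child of 21 (depth 4)
20: left child of 21 (depth 4)
14: left child of 15 (depth 3)
56: right child of 45 (depth 6)

45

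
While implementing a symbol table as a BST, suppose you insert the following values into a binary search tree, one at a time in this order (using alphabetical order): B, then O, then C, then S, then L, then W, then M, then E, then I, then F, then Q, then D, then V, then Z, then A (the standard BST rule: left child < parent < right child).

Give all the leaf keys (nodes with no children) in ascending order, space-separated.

A D F M Q V Z

B: root
O: right child of B (depth 1)
C: left child of O (depth 2)
S: right child of O (depth 2)
L: right child of C (depth 3)
W: right child of S (depth 3)
M: right child of L (depth 4)
E: left child of L (depth 4)
I: right child of E (depth 5)
F: left child of I (depth 6)
Q: left child of S (depth 3)
D: left child of E (depth 5)
V: left child of W (depth 4)
Z: right child of W (depth 4)
A: left child of B (depth 1)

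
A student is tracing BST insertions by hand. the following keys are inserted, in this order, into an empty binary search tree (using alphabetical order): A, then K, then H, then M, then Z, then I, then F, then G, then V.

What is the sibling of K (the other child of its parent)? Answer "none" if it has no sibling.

A: root
K: right child of A (depth 1)
H: left child of K (depth 2)
M: right child of K (depth 2)
Z: right child of M (depth 3)
I: right child of H (depth 3)
F: left child of H (depth 3)
G: right child of F (depth 4)
V: left child of Z (depth 4)

K's parent is A, which has only one child.

none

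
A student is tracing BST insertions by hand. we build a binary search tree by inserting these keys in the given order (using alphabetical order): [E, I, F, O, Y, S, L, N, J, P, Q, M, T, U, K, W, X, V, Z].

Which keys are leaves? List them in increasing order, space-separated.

F K M Q V X Z

Insert E: tree is empty, so E becomes the root.
Insert I: I > E → go right. Place as right child of E.
Insert F: F > E → go right; F < I → go left. Place as left child of I.
Insert O: O > E → go right; O > I → go right. Place as right child of I.
Insert Y: Y > E → go right; Y > I → go right; Y > O → go right. Place as right child of O.
Insert S: S > E → go right; S > I → go right; S > O → go right; S < Y → go left. Place as left child of Y.
Insert L: L > E → go right; L > I → go right; L < O → go left. Place as left child of O.
Insert N: N > E → go right; N > I → go right; N < O → go left; N > L → go right. Place as right child of L.
Insert J: J > E → go right; J > I → go right; J < O → go left; J < L → go left. Place as left child of L.
Insert P: P > E → go right; P > I → go right; P > O → go right; P < Y → go left; P < S → go left. Place as left child of S.
Insert Q: Q > E → go right; Q > I → go right; Q > O → go right; Q < Y → go left; Q < S → go left; Q > P → go right. Place as right child of P.
Insert M: M > E → go right; M > I → go right; M < O → go left; M > L → go right; M < N → go left. Place as left child of N.
Insert T: T > E → go right; T > I → go right; T > O → go right; T < Y → go left; T > S → go right. Place as right child of S.
Insert U: U > E → go right; U > I → go right; U > O → go right; U < Y → go left; U > S → go right; U > T → go right. Place as right child of T.
Insert K: K > E → go right; K > I → go right; K < O → go left; K < L → go left; K > J → go right. Place as right child of J.
Insert W: W > E → go right; W > I → go right; W > O → go right; W < Y → go left; W > S → go right; W > T → go right; W > U → go right. Place as right child of U.
Insert X: X > E → go right; X > I → go right; X > O → go right; X < Y → go left; X > S → go right; X > T → go right; X > U → go right; X > W → go right. Place as right child of W.
Insert V: V > E → go right; V > I → go right; V > O → go right; V < Y → go left; V > S → go right; V > T → go right; V > U → go right; V < W → go left. Place as left child of W.
Insert Z: Z > E → go right; Z > I → go right; Z > O → go right; Z > Y → go right. Place as right child of Y.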